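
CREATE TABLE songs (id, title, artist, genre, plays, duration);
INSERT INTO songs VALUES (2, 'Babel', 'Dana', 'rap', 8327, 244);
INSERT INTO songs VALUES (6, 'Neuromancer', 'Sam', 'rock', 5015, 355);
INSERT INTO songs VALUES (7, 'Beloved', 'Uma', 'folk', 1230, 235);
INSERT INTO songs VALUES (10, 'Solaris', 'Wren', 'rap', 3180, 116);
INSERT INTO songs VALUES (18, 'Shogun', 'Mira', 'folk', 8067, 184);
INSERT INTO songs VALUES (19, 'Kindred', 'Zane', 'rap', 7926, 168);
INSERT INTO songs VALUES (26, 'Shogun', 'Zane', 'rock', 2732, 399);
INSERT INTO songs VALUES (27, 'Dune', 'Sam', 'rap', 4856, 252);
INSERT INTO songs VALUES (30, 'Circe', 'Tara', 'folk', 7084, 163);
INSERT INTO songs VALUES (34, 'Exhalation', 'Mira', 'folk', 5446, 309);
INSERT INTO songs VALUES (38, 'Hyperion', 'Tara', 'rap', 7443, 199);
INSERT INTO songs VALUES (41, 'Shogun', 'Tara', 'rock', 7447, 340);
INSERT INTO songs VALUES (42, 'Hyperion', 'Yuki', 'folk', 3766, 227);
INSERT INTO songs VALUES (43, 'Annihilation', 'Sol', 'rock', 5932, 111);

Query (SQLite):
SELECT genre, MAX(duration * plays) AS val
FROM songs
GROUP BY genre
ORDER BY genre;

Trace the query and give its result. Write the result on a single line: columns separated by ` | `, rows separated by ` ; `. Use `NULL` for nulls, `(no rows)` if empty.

folk | 1682814 ; rap | 2031788 ; rock | 2531980

For each row compute duration * plays.
Group by genre; take MAX of the expression per group.
  folk: ids {7, 18, 30, 34, 42} → MAX(duration * plays)=1682814
  rap: ids {2, 10, 19, 27, 38} → MAX(duration * plays)=2031788
  rock: ids {6, 26, 41, 43} → MAX(duration * plays)=2531980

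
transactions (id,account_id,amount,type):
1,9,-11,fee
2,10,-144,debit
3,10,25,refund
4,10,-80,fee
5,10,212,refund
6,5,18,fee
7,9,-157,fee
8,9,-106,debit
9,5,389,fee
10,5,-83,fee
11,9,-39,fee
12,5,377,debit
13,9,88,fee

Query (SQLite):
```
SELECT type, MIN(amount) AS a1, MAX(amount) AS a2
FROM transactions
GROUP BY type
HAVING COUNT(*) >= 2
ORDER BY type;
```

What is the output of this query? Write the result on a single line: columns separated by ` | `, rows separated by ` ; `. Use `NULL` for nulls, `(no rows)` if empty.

Group transactions by type.
Per group compute: MIN(amount), MAX(amount).
HAVING: drop groups with fewer than 2 rows.
  debit: ids {2, 8, 12} → MIN(amount)=-144, MAX(amount)=377
  fee: ids {1, 4, 6, 7, 9, 10, 11, 13} → MIN(amount)=-157, MAX(amount)=389
  refund: ids {3, 5} → MIN(amount)=25, MAX(amount)=212

debit | -144 | 377 ; fee | -157 | 389 ; refund | 25 | 212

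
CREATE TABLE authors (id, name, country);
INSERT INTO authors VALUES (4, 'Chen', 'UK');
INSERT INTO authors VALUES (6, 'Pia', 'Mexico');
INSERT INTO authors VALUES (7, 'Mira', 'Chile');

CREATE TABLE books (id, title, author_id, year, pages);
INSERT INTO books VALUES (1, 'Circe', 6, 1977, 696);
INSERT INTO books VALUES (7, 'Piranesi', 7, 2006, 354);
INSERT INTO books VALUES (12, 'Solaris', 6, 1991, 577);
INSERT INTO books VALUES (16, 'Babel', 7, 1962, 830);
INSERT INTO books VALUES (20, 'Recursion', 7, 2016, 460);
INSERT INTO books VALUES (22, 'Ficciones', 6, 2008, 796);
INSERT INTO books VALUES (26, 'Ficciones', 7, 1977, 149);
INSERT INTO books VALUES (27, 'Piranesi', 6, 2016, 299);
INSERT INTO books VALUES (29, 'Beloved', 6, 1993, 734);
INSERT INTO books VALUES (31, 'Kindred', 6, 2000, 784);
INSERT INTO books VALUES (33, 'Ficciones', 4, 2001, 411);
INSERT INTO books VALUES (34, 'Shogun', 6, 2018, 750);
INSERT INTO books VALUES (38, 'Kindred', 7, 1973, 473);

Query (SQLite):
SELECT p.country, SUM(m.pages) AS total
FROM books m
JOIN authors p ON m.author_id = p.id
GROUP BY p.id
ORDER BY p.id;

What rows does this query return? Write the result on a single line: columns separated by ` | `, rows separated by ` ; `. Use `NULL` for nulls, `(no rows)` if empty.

UK | 411 ; Mexico | 4636 ; Chile | 2266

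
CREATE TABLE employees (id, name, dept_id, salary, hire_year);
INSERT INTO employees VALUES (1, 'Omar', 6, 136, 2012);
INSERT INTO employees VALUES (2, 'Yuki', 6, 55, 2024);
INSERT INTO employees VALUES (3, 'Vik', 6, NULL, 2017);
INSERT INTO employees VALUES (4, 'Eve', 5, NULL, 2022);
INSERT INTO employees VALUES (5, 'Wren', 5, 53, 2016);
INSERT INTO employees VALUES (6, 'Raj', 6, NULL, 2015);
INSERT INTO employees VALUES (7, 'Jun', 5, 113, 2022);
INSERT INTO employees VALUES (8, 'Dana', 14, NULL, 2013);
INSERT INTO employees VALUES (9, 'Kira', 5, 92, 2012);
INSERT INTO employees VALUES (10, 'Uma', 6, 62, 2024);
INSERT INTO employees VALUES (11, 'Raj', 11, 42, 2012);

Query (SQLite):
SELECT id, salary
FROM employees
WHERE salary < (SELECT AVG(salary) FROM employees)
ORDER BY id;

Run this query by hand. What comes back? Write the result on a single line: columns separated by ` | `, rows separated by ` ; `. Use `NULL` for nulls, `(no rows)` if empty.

2 | 55 ; 5 | 53 ; 10 | 62 ; 11 | 42

Scalar subquery: AVG(salary) over all employees rows = 79.0.
Keep rows where salary < that value.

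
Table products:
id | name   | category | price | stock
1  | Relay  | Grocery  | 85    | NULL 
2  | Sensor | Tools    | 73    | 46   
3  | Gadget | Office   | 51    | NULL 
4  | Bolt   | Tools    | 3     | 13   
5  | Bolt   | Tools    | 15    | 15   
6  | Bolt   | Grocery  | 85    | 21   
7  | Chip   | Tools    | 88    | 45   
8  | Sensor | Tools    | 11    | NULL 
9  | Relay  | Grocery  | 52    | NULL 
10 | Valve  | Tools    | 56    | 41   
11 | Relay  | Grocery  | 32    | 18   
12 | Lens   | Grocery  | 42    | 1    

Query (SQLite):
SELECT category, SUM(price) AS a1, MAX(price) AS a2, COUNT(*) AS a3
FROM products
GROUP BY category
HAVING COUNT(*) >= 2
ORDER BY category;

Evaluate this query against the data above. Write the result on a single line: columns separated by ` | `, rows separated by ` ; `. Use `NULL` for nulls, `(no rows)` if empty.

Group products by category.
Per group compute: SUM(price), MAX(price), COUNT(*).
HAVING: drop groups with fewer than 2 rows.
  Grocery: ids {1, 6, 9, 11, 12} → SUM(price)=296, MAX(price)=85, COUNT(*)=5
  Office: ids {3} → SUM(price)=51, MAX(price)=51, COUNT(*)=1
  Tools: ids {2, 4, 5, 7, 8, 10} → SUM(price)=246, MAX(price)=88, COUNT(*)=6

Grocery | 296 | 85 | 5 ; Tools | 246 | 88 | 6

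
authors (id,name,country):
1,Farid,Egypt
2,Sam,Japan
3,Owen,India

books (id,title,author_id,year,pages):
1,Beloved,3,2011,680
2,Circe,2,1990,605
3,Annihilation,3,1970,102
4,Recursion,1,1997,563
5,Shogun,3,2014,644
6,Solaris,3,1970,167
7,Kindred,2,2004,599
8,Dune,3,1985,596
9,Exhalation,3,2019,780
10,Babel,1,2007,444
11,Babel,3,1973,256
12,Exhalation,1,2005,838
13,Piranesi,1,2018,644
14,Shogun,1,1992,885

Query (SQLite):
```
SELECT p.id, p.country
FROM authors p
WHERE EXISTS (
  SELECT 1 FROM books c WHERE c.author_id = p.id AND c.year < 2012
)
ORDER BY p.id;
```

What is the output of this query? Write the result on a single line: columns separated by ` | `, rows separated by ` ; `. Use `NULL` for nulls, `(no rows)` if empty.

1 | Egypt ; 2 | Japan ; 3 | India

For each authors row, check whether any books with matching author_id has year < 2012.
Keep rows where that is true.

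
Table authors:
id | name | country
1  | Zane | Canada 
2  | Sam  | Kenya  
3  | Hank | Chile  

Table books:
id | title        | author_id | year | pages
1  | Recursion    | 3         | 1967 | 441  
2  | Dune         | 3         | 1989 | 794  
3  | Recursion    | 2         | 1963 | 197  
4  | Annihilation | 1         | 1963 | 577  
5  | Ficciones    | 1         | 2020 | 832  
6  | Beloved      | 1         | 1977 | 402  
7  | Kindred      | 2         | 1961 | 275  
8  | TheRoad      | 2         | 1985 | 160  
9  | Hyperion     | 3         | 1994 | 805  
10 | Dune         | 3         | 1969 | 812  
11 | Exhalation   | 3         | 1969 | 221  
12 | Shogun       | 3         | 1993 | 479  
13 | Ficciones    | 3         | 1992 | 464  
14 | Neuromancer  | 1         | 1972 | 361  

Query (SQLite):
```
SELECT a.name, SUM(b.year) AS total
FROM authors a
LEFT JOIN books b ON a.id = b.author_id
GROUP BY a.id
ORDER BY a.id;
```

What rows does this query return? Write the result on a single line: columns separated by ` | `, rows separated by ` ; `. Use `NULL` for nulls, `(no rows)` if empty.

LEFT JOIN keeps every authors row; unmatched ones get NULL for books columns.
Group by authors.id and compute SUM(b.year). SUM over an all-NULL group is NULL.
  1: ids {4, 5, 6, 14} → SUM(b.year)=7932
  2: ids {3, 7, 8} → SUM(b.year)=5909
  3: ids {1, 2, 9, 10, 11, 12, 13} → SUM(b.year)=13873

Zane | 7932 ; Sam | 5909 ; Hank | 13873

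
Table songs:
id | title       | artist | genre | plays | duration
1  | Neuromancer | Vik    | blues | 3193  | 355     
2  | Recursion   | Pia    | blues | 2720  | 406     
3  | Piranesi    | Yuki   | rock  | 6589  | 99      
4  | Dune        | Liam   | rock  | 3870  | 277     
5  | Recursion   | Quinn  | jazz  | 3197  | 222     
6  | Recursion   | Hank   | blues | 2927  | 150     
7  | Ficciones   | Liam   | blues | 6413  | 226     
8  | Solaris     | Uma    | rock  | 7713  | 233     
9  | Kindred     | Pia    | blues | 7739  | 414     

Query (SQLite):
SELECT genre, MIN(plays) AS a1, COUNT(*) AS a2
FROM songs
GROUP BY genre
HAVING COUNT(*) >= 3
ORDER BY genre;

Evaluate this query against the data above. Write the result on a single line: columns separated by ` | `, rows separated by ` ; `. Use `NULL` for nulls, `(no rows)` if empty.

Group songs by genre.
Per group compute: MIN(plays), COUNT(*).
HAVING: drop groups with fewer than 3 rows.
  blues: ids {1, 2, 6, 7, 9} → MIN(plays)=2720, COUNT(*)=5
  jazz: ids {5} → MIN(plays)=3197, COUNT(*)=1
  rock: ids {3, 4, 8} → MIN(plays)=3870, COUNT(*)=3

blues | 2720 | 5 ; rock | 3870 | 3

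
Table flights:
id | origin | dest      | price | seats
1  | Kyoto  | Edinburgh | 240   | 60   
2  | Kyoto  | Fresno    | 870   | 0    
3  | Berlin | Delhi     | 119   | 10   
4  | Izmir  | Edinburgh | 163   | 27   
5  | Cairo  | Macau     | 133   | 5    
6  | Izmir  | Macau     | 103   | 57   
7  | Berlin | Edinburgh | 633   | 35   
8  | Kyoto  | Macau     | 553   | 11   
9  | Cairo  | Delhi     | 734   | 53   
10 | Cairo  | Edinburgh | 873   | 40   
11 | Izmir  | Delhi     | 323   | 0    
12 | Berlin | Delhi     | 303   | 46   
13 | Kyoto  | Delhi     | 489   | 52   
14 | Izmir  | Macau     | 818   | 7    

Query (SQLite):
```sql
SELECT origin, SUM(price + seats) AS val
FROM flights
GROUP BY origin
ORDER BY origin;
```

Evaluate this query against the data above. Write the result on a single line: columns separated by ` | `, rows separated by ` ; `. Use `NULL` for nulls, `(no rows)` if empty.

For each row compute price + seats.
Group by origin; take SUM of the expression per group.
  Berlin: ids {3, 7, 12} → SUM(price + seats)=1146
  Cairo: ids {5, 9, 10} → SUM(price + seats)=1838
  Izmir: ids {4, 6, 11, 14} → SUM(price + seats)=1498
  Kyoto: ids {1, 2, 8, 13} → SUM(price + seats)=2275

Berlin | 1146 ; Cairo | 1838 ; Izmir | 1498 ; Kyoto | 2275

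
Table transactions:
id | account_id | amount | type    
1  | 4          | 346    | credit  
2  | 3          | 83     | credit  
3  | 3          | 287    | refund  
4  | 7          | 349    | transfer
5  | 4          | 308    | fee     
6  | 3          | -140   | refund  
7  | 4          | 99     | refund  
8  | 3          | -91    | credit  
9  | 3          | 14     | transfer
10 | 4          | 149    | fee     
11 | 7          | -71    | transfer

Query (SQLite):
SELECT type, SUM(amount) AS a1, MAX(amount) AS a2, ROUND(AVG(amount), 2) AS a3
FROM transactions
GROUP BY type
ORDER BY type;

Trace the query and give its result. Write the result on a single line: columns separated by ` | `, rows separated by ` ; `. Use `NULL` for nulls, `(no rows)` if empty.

Group transactions by type.
Per group compute: SUM(amount), MAX(amount), ROUND(AVG(amount), 2).
  credit: ids {1, 2, 8} → SUM(amount)=338, MAX(amount)=346, ROUND(AVG(amount), 2)=112.67
  fee: ids {5, 10} → SUM(amount)=457, MAX(amount)=308, ROUND(AVG(amount), 2)=228.5
  refund: ids {3, 6, 7} → SUM(amount)=246, MAX(amount)=287, ROUND(AVG(amount), 2)=82
  transfer: ids {4, 9, 11} → SUM(amount)=292, MAX(amount)=349, ROUND(AVG(amount), 2)=97.33

credit | 338 | 346 | 112.67 ; fee | 457 | 308 | 228.5 ; refund | 246 | 287 | 82 ; transfer | 292 | 349 | 97.33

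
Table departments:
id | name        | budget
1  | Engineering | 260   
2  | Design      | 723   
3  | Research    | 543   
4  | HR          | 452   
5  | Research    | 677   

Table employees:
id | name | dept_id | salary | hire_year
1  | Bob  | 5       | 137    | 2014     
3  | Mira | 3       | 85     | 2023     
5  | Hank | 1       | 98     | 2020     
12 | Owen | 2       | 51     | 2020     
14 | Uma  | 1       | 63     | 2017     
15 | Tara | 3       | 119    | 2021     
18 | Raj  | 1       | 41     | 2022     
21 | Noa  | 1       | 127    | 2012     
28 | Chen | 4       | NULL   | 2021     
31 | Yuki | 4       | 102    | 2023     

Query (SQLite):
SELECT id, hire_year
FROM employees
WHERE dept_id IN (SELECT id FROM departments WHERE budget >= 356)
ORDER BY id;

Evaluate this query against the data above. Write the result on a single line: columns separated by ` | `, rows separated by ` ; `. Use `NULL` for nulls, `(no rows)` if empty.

Inner query: departments.id where budget >= 356.
Outer: keep employees rows whose dept_id is in that set.
Inner query → {2, 3, 4, 5}

1 | 2014 ; 3 | 2023 ; 12 | 2020 ; 15 | 2021 ; 28 | 2021 ; 31 | 2023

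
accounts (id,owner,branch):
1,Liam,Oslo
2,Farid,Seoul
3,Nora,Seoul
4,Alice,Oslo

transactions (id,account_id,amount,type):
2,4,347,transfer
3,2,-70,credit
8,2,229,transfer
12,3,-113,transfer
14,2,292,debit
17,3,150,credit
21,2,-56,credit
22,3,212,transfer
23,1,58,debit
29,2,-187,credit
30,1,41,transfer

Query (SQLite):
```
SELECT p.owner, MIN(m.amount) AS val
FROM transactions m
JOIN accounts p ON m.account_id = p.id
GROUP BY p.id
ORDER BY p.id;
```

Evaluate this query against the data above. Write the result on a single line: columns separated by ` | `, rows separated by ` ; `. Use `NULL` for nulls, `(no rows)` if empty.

Join each transactions row to its accounts via account_id.
Group joined rows by accounts.id; compute MIN(m.amount) per group.
  1: ids {23, 30} → MIN(m.amount)=41
  2: ids {3, 8, 14, 21, 29} → MIN(m.amount)=-187
  3: ids {12, 17, 22} → MIN(m.amount)=-113
  4: ids {2} → MIN(m.amount)=347

Liam | 41 ; Farid | -187 ; Nora | -113 ; Alice | 347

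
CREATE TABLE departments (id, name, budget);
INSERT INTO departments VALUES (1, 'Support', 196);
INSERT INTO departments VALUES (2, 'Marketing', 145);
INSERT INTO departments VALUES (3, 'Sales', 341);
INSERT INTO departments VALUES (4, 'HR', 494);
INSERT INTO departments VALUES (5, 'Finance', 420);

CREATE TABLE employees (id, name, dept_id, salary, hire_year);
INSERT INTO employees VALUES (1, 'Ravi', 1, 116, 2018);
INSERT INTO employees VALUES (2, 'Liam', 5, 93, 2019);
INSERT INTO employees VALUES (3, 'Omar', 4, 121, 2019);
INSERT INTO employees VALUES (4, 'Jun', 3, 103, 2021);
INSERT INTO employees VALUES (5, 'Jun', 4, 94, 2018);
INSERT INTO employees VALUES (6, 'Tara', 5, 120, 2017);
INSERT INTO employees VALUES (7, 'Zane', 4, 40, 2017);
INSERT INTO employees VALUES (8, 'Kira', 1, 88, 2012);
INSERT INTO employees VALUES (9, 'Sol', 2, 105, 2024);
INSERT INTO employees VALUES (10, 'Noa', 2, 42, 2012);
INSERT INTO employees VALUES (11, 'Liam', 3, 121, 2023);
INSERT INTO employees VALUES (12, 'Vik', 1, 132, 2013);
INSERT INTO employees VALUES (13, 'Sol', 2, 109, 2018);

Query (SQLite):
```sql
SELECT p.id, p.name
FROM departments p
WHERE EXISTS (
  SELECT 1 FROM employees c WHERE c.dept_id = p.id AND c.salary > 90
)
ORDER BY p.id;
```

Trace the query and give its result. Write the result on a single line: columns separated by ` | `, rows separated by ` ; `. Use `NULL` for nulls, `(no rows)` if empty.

1 | Support ; 2 | Marketing ; 3 | Sales ; 4 | HR ; 5 | Finance

For each departments row, check whether any employees with matching dept_id has salary > 90.
Keep rows where that is true.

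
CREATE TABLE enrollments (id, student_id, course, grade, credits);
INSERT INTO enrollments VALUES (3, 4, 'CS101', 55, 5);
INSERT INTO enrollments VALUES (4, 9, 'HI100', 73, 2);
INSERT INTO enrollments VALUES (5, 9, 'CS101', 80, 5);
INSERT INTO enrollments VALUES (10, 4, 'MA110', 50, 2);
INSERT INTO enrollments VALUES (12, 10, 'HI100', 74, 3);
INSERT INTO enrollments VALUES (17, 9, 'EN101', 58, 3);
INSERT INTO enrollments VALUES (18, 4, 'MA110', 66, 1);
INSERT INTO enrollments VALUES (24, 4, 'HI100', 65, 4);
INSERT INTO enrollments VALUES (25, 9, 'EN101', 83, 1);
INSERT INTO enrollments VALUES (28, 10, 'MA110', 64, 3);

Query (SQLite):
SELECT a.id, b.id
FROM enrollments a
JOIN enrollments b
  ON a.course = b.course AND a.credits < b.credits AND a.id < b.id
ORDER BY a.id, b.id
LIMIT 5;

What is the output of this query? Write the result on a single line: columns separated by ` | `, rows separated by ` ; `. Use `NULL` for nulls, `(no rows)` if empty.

Pairs (a,b) with same course, a.credits < b.credits, a.id < b.id.
course groups: CS101:{3,5} EN101:{17,25} HI100:{4,12,24} MA110:{10,18,28}
Ordered by (a.id, b.id); first 5.

4 | 12 ; 4 | 24 ; 10 | 28 ; 12 | 24 ; 18 | 28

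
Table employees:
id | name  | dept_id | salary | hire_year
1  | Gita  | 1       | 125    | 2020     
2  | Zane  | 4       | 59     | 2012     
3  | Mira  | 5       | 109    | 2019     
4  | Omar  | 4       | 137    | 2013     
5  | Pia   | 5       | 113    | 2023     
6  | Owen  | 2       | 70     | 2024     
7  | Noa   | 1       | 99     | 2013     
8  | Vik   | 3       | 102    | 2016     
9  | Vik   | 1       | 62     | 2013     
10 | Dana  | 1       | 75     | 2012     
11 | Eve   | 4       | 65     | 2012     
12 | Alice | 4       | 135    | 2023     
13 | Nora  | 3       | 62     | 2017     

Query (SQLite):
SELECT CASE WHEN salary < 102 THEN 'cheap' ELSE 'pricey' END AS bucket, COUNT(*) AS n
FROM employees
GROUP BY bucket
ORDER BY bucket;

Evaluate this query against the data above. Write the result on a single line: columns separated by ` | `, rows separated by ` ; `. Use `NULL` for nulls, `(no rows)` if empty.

cheap | 7 ; pricey | 6

Bucket rows by salary < 102 → 'cheap' else 'pricey'; count each bucket.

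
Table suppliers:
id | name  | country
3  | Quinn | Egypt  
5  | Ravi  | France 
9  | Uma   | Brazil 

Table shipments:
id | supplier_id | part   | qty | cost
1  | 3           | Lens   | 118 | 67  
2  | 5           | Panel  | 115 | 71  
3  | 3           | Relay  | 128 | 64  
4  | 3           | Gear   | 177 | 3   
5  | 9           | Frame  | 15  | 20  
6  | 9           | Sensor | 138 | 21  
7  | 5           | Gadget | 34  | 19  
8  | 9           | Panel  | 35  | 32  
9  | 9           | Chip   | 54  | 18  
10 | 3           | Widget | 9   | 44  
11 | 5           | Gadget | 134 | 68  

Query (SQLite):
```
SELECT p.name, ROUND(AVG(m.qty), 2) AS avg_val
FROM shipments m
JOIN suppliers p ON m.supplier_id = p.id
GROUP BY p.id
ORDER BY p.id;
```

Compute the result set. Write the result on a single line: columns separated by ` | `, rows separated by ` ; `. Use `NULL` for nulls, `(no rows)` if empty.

Join each shipments row to its suppliers via supplier_id.
Group joined rows by suppliers.id; compute ROUND(AVG(m.qty), 2) per group.
  3: ids {1, 3, 4, 10} → ROUND(AVG(m.qty), 2)=108
  5: ids {2, 7, 11} → ROUND(AVG(m.qty), 2)=94.33
  9: ids {5, 6, 8, 9} → ROUND(AVG(m.qty), 2)=60.5

Quinn | 108 ; Ravi | 94.33 ; Uma | 60.5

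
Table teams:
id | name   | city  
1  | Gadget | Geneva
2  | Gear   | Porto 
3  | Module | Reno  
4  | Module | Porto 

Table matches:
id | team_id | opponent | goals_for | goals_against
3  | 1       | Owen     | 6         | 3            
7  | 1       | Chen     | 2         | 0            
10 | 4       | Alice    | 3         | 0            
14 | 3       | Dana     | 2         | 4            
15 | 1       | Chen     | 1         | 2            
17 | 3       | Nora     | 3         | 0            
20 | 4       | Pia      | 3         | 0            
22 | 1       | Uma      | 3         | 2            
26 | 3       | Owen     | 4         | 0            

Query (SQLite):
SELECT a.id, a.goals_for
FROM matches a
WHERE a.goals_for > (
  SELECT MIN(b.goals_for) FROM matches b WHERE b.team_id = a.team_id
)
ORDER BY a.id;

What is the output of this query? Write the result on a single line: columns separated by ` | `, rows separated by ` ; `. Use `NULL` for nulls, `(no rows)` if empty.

For each matches row a, compute MIN(goals_for) over rows sharing a.team_id.
Keep row a if a.goals_for > that per-group MIN.
  team_id=1: MIN(goals_for) = 1
  team_id=3: MIN(goals_for) = 2
  team_id=4: MIN(goals_for) = 3

3 | 6 ; 7 | 2 ; 17 | 3 ; 22 | 3 ; 26 | 4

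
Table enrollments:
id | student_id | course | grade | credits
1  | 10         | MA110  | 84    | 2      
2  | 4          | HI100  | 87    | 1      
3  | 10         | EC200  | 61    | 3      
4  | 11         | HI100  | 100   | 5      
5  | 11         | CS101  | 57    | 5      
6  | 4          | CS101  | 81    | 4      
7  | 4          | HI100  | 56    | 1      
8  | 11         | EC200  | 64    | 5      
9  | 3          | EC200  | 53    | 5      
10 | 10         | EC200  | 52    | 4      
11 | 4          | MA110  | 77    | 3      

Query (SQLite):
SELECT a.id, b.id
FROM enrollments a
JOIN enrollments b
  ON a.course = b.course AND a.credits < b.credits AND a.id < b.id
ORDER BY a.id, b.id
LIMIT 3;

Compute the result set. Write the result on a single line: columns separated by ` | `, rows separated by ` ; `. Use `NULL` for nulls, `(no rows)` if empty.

Pairs (a,b) with same course, a.credits < b.credits, a.id < b.id.
course groups: CS101:{5,6} EC200:{3,8,9,10} HI100:{2,4,7} MA110:{1,11}
Ordered by (a.id, b.id); first 3.

1 | 11 ; 2 | 4 ; 3 | 8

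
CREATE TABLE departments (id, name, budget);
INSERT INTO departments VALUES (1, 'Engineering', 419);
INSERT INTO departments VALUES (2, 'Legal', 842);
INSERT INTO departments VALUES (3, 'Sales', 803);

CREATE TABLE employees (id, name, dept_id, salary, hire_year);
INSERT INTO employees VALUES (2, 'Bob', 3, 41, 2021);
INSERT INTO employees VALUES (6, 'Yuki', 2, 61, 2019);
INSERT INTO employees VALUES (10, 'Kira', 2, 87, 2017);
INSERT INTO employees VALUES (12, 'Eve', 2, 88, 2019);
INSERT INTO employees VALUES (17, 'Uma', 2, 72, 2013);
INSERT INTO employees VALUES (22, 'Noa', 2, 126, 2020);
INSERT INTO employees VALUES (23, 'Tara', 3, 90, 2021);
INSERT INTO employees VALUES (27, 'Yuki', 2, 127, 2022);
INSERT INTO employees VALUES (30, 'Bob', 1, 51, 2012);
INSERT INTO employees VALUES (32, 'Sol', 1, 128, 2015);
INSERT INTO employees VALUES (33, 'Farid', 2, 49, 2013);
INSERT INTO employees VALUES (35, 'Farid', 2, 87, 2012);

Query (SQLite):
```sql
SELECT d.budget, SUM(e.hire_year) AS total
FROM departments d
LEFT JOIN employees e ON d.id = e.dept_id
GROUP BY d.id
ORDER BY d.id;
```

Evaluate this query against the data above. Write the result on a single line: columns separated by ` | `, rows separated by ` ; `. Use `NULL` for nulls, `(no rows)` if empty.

419 | 4027 ; 842 | 16135 ; 803 | 4042

LEFT JOIN keeps every departments row; unmatched ones get NULL for employees columns.
Group by departments.id and compute SUM(e.hire_year). SUM over an all-NULL group is NULL.
  1: ids {30, 32} → SUM(e.hire_year)=4027
  2: ids {6, 10, 12, 17, 22, 27, 33, 35} → SUM(e.hire_year)=16135
  3: ids {2, 23} → SUM(e.hire_year)=4042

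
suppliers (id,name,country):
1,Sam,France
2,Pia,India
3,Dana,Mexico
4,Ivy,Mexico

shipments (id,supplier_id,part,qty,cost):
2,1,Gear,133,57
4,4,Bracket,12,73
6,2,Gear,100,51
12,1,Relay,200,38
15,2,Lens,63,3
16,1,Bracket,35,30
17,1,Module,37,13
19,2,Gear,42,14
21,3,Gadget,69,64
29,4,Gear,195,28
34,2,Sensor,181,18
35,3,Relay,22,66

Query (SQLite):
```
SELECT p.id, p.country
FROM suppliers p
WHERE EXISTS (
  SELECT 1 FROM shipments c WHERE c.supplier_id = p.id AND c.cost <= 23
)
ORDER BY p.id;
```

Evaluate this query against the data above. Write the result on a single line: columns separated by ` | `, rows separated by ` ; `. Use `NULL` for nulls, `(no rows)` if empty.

1 | France ; 2 | India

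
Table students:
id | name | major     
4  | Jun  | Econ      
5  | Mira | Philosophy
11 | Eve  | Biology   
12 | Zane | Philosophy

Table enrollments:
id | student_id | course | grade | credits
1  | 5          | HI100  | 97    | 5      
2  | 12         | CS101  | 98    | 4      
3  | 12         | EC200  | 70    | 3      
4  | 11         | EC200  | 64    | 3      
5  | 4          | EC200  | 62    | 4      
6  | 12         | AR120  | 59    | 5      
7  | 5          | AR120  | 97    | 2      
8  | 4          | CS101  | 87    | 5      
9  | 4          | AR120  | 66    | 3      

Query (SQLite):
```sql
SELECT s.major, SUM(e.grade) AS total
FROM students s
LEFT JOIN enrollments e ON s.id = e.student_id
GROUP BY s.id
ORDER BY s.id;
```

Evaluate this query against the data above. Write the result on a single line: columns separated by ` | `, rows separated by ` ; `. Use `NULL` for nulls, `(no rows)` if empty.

Econ | 215 ; Philosophy | 194 ; Biology | 64 ; Philosophy | 227

LEFT JOIN keeps every students row; unmatched ones get NULL for enrollments columns.
Group by students.id and compute SUM(e.grade). SUM over an all-NULL group is NULL.
  4: ids {5, 8, 9} → SUM(e.grade)=215
  5: ids {1, 7} → SUM(e.grade)=194
  11: ids {4} → SUM(e.grade)=64
  12: ids {2, 3, 6} → SUM(e.grade)=227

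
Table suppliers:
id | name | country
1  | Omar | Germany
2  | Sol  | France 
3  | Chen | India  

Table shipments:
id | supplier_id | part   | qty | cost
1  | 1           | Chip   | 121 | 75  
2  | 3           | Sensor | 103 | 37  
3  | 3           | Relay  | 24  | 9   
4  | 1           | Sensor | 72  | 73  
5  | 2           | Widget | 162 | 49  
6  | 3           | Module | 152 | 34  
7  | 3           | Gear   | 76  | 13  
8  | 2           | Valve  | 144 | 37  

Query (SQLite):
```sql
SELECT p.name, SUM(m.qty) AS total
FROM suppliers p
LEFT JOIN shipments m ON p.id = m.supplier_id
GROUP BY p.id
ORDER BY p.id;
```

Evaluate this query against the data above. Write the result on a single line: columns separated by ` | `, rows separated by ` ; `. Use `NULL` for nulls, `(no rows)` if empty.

LEFT JOIN keeps every suppliers row; unmatched ones get NULL for shipments columns.
Group by suppliers.id and compute SUM(m.qty). SUM over an all-NULL group is NULL.
  1: ids {1, 4} → SUM(m.qty)=193
  2: ids {5, 8} → SUM(m.qty)=306
  3: ids {2, 3, 6, 7} → SUM(m.qty)=355

Omar | 193 ; Sol | 306 ; Chen | 355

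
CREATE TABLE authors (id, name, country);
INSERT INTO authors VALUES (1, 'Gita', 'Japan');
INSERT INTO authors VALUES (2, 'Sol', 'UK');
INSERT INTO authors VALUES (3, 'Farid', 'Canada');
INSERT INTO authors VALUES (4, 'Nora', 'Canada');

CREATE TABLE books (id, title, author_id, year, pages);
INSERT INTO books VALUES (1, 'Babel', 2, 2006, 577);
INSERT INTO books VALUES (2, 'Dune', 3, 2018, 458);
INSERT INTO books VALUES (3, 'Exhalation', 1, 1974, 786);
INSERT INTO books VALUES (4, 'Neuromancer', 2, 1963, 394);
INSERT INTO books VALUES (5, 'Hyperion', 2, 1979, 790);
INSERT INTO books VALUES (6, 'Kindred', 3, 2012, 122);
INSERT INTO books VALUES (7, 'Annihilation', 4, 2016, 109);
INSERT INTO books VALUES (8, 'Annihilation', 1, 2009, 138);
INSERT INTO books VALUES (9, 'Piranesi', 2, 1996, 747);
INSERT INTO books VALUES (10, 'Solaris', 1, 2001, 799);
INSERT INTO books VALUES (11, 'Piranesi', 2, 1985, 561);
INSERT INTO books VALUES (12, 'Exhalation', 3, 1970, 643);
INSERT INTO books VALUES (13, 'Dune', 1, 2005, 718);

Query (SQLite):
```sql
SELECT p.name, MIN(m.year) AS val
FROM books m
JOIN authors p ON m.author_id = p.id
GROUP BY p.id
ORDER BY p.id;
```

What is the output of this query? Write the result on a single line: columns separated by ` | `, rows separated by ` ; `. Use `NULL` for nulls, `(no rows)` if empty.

Gita | 1974 ; Sol | 1963 ; Farid | 1970 ; Nora | 2016

Join each books row to its authors via author_id.
Group joined rows by authors.id; compute MIN(m.year) per group.
  1: ids {3, 8, 10, 13} → MIN(m.year)=1974
  2: ids {1, 4, 5, 9, 11} → MIN(m.year)=1963
  3: ids {2, 6, 12} → MIN(m.year)=1970
  4: ids {7} → MIN(m.year)=2016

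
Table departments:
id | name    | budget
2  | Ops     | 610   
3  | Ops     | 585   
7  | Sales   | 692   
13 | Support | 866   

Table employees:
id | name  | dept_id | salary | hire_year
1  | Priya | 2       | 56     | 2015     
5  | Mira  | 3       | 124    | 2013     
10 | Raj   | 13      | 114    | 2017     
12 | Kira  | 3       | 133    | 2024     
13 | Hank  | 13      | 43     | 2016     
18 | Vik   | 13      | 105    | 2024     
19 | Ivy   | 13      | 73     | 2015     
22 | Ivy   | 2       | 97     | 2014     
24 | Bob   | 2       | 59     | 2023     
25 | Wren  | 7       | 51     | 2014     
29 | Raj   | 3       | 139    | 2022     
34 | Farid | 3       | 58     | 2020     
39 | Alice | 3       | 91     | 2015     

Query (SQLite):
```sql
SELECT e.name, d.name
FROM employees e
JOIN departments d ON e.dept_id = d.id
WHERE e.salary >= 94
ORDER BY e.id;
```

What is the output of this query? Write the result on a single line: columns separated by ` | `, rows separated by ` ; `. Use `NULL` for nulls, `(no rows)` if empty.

Mira | Ops ; Raj | Support ; Kira | Ops ; Vik | Support ; Ivy | Ops ; Raj | Ops

Each employees row matches the departments row where dept_id = departments.id.
Then keep rows with e.salary >= 94.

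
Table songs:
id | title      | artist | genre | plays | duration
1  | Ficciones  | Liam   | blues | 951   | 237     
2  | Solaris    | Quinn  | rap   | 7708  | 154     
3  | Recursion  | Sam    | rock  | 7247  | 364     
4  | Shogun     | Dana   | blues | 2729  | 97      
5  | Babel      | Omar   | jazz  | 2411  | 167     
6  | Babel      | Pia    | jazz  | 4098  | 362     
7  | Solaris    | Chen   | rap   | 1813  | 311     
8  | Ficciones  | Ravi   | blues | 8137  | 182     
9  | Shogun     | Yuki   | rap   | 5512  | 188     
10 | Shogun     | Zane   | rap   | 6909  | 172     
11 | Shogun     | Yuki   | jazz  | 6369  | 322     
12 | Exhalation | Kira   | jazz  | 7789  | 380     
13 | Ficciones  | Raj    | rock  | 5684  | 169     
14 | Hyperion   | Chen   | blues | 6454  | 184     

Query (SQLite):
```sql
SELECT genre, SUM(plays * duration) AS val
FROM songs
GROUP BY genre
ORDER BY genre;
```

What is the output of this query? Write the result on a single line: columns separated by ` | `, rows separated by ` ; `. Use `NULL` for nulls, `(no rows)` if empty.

For each row compute plays * duration.
Group by genre; take SUM of the expression per group.
  blues: ids {1, 4, 8, 14} → SUM(plays * duration)=3158570
  jazz: ids {5, 6, 11, 12} → SUM(plays * duration)=6896751
  rap: ids {2, 7, 9, 10} → SUM(plays * duration)=3975479
  rock: ids {3, 13} → SUM(plays * duration)=3598504

blues | 3158570 ; jazz | 6896751 ; rap | 3975479 ; rock | 3598504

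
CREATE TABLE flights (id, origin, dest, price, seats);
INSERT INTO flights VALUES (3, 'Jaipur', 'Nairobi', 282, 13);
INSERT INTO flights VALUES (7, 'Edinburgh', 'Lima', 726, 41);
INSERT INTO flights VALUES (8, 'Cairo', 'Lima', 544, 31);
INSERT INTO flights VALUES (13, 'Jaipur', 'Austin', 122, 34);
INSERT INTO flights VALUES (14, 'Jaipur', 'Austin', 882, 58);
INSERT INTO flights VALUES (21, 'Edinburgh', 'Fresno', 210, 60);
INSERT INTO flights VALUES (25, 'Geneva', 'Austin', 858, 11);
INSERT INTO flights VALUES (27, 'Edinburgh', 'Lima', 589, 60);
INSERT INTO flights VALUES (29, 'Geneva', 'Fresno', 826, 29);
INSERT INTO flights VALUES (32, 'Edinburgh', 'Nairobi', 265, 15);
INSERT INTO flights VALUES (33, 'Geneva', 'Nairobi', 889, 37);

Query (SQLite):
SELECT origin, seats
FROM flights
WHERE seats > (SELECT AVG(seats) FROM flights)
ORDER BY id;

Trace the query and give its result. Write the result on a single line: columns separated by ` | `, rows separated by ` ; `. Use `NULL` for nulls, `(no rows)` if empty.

Scalar subquery: AVG(seats) over all flights rows = 35.363636 (≈; comparison uses full precision).
Keep rows where seats > that value.

Edinburgh | 41 ; Jaipur | 58 ; Edinburgh | 60 ; Edinburgh | 60 ; Geneva | 37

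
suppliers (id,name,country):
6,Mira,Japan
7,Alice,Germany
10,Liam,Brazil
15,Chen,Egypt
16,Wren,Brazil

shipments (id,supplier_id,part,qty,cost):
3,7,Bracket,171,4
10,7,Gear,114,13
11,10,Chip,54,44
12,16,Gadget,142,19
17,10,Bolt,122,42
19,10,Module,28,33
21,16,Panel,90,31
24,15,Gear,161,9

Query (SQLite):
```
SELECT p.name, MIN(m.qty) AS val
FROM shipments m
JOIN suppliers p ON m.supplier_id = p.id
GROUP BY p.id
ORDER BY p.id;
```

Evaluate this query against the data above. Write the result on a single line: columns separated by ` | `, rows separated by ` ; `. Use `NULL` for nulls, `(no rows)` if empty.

Join each shipments row to its suppliers via supplier_id.
Group joined rows by suppliers.id; compute MIN(m.qty) per group.
  7: ids {3, 10} → MIN(m.qty)=114
  10: ids {11, 17, 19} → MIN(m.qty)=28
  15: ids {24} → MIN(m.qty)=161
  16: ids {12, 21} → MIN(m.qty)=90

Alice | 114 ; Liam | 28 ; Chen | 161 ; Wren | 90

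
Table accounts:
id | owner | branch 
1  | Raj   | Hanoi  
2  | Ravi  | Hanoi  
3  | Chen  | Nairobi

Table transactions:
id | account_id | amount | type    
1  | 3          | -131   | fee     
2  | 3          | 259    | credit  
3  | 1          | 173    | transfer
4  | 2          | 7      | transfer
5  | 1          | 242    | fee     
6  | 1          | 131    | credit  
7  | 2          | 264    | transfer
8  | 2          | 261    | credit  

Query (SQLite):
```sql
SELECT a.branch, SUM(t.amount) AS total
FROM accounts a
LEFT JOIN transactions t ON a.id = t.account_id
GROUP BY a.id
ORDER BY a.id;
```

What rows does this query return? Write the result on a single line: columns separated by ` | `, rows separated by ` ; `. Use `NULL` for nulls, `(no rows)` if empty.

LEFT JOIN keeps every accounts row; unmatched ones get NULL for transactions columns.
Group by accounts.id and compute SUM(t.amount). SUM over an all-NULL group is NULL.
  1: ids {3, 5, 6} → SUM(t.amount)=546
  2: ids {4, 7, 8} → SUM(t.amount)=532
  3: ids {1, 2} → SUM(t.amount)=128

Hanoi | 546 ; Hanoi | 532 ; Nairobi | 128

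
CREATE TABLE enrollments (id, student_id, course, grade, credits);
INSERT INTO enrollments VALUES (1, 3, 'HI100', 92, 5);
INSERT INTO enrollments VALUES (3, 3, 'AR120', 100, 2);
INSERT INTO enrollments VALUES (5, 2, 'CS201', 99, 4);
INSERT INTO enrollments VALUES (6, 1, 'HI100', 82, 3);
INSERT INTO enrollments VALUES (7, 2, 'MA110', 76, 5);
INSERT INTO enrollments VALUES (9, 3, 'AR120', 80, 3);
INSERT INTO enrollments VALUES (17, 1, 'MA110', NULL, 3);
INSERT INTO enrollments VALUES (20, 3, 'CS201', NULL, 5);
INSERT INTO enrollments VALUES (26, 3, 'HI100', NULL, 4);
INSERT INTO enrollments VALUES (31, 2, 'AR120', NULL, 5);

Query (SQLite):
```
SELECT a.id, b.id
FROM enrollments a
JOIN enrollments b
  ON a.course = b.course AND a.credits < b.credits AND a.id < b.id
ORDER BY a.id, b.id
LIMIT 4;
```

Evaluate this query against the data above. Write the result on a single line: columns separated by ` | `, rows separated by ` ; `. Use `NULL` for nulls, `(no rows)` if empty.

3 | 9 ; 3 | 31 ; 5 | 20 ; 6 | 26

Pairs (a,b) with same course, a.credits < b.credits, a.id < b.id.
course groups: AR120:{3,9,31} CS201:{5,20} HI100:{1,6,26} MA110:{7,17}
Ordered by (a.id, b.id); first 4.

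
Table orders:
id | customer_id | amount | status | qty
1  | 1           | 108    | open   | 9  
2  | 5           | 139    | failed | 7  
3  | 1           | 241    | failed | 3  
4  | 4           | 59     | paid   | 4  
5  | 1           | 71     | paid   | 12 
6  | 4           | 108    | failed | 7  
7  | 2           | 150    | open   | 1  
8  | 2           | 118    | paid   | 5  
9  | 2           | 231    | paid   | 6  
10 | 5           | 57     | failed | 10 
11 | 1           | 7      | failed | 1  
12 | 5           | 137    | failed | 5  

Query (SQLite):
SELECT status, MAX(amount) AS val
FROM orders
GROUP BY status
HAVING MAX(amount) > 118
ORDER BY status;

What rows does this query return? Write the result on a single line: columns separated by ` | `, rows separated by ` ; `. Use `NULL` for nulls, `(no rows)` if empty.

Partition orders by status; compute MAX(amount) within each group.
HAVING: keep groups where MAX(amount) > 118.
  failed: ids {2, 3, 6, 10, 11, 12} → MAX(amount)=241
  open: ids {1, 7} → MAX(amount)=150
  paid: ids {4, 5, 8, 9} → MAX(amount)=231

failed | 241 ; open | 150 ; paid | 231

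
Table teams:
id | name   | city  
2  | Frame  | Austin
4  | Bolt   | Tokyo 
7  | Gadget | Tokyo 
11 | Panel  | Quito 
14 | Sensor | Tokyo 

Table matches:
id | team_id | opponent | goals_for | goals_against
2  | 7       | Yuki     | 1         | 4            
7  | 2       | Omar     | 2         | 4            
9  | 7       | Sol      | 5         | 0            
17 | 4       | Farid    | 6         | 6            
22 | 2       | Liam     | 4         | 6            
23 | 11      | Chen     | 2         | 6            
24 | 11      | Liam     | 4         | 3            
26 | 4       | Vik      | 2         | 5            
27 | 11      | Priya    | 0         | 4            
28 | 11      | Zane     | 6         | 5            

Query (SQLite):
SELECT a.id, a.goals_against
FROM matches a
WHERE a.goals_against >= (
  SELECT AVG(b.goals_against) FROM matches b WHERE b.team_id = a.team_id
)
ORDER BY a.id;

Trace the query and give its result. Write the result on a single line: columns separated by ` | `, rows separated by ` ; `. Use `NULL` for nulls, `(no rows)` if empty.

For each matches row a, compute AVG(goals_against) over rows sharing a.team_id.
Keep row a if a.goals_against >= that per-group AVG.
  team_id=2: AVG(goals_against) = 5.0
  team_id=4: AVG(goals_against) = 5.5
  team_id=7: AVG(goals_against) = 2.0
  team_id=11: AVG(goals_against) = 4.5

2 | 4 ; 17 | 6 ; 22 | 6 ; 23 | 6 ; 28 | 5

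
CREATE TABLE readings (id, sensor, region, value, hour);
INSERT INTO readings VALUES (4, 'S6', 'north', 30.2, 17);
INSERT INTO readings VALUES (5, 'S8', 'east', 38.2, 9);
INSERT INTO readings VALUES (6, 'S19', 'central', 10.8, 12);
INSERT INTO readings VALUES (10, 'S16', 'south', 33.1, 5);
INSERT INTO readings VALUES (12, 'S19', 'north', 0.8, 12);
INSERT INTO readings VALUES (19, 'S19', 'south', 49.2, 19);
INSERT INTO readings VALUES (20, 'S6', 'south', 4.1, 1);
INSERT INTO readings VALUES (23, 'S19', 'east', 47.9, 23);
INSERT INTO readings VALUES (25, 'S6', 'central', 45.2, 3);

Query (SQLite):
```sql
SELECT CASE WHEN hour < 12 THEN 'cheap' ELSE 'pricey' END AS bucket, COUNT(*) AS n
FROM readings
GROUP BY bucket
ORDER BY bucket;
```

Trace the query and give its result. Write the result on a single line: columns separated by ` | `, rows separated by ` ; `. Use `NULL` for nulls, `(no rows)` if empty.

Bucket rows by hour < 12 → 'cheap' else 'pricey'; count each bucket.

cheap | 4 ; pricey | 5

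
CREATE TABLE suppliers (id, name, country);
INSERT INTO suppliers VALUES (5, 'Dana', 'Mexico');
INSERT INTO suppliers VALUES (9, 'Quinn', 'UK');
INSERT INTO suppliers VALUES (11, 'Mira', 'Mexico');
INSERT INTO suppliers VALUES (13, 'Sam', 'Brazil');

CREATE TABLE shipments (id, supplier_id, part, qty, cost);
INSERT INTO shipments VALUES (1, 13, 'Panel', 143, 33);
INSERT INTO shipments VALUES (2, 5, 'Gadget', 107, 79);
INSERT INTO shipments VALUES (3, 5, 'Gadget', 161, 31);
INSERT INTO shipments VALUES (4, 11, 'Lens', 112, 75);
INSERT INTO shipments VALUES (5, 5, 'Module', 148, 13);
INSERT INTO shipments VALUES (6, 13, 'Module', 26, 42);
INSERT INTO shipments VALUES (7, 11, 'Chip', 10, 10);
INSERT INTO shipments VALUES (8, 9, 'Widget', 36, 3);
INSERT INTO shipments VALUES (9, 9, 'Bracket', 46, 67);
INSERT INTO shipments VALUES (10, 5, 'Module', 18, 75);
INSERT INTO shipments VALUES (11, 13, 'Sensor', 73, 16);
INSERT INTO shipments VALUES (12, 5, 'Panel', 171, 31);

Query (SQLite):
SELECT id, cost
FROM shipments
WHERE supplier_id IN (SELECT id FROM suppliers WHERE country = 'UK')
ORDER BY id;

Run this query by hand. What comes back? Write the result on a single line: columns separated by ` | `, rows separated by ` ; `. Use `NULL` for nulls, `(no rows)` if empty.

Inner query: suppliers.id where country = 'UK'.
Outer: keep shipments rows whose supplier_id is in that set.
Inner query → {9}

8 | 3 ; 9 | 67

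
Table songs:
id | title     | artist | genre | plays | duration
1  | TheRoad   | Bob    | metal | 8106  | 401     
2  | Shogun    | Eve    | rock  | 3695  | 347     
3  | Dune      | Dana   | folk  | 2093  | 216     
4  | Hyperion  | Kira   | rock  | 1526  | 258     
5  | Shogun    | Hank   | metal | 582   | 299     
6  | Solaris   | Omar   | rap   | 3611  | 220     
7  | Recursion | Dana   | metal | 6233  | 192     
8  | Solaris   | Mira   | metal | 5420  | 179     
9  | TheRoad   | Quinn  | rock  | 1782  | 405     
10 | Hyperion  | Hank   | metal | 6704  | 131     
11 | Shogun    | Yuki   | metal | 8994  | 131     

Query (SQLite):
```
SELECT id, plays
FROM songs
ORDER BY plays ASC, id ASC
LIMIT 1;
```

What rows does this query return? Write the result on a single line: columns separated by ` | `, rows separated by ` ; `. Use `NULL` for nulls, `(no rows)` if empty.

5 | 582

Sort by plays asc, tiebreak id asc: (582, id=5), (1526, id=4), (1782, id=9), (2093, id=3) …. Take first 1.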